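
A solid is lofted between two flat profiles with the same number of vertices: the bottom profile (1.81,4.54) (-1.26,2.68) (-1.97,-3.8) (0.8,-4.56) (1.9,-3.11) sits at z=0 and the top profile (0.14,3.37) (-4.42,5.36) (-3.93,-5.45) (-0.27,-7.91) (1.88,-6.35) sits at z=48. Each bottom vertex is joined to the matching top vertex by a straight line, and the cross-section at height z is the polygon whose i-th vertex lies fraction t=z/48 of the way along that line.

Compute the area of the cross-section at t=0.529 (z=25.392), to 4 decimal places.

Cross-section at t=0.529: each vertex is (1-t)·p0[i] + t·p1[i].
  v1: (1-0.529)·(1.81,4.54) + 0.529·(0.14,3.37) = (0.9266,3.9211)
  v2: (1-0.529)·(-1.26,2.68) + 0.529·(-4.42,5.36) = (-2.9316,4.0977)
  v3: (1-0.529)·(-1.97,-3.8) + 0.529·(-3.93,-5.45) = (-3.0068,-4.6729)
  v4: (1-0.529)·(0.8,-4.56) + 0.529·(-0.27,-7.91) = (0.2340,-6.3322)
  v5: (1-0.529)·(1.9,-3.11) + 0.529·(1.88,-6.35) = (1.8894,-4.8240)
Shoelace sum Σ(x_i·y_{i+1} − x_{i+1}·y_i):
  i=1: 0.9266·4.0977 − -2.9316·3.9211 = +15.2920 (running +15.2920)
  i=2: -2.9316·-4.6729 − -3.0068·4.0977 = +26.0203 (running +41.3123)
  i=3: -3.0068·-6.3322 − 0.2340·-4.6729 = +20.1331 (running +61.4454)
  i=4: 0.2340·-4.8240 − 1.8894·-6.3322 = +10.8354 (running +72.2808)
  i=5: 1.8894·3.9211 − 0.9266·-4.8240 = +11.8783 (running +84.1591)
Area = |Σ|/2 = |84.1591|/2 = 42.0795

Area at t=0.529: 42.0795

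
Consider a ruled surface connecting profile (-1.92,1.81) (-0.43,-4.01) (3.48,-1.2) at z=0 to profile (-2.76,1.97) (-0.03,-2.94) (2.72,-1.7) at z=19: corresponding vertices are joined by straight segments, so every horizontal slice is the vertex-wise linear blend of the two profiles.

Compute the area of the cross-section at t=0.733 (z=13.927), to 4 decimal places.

Area at t=0.733: 9.8735

Cross-section at t=0.733: each vertex is (1-t)·p0[i] + t·p1[i].
  v1: (1-0.733)·(-1.92,1.81) + 0.733·(-2.76,1.97) = (-2.5357,1.9273)
  v2: (1-0.733)·(-0.43,-4.01) + 0.733·(-0.03,-2.94) = (-0.1368,-3.2257)
  v3: (1-0.733)·(3.48,-1.2) + 0.733·(2.72,-1.7) = (2.9229,-1.5665)
Shoelace sum Σ(x_i·y_{i+1} − x_{i+1}·y_i):
  i=1: -2.5357·-3.2257 − -0.1368·1.9273 = +8.4431 (running +8.4431)
  i=2: -0.1368·-1.5665 − 2.9229·-3.2257 = +9.6427 (running +18.0858)
  i=3: 2.9229·1.9273 − -2.5357·-1.5665 = +1.6611 (running +19.7469)
Area = |Σ|/2 = |19.7469|/2 = 9.8735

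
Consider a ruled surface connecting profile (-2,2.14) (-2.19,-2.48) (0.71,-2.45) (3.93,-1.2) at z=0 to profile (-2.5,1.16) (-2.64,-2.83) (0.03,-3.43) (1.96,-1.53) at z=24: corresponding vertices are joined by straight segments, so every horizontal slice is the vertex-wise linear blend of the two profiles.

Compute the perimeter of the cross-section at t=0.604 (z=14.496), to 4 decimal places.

Cross-section at t=0.604: each vertex is (1-t)·p0[i] + t·p1[i].
  v1: (1-0.604)·(-2,2.14) + 0.604·(-2.5,1.16) = (-2.3020,1.5481)
  v2: (1-0.604)·(-2.19,-2.48) + 0.604·(-2.64,-2.83) = (-2.4618,-2.6914)
  v3: (1-0.604)·(0.71,-2.45) + 0.604·(0.03,-3.43) = (0.2993,-3.0419)
  v4: (1-0.604)·(3.93,-1.2) + 0.604·(1.96,-1.53) = (2.7401,-1.3993)
Perimeter = Σ |v_{i+1} − v_i|:
  edge 1→2: √(-0.1598² + -4.2395²) = 4.2425 (running 4.2425)
  edge 2→3: √(2.7611² + -0.3505²) = 2.7832 (running 7.0257)
  edge 3→4: √(2.4408² + 1.6426²) = 2.9421 (running 9.9678)
  edge 4→1: √(-5.0421² + 2.9474²) = 5.8404 (running 15.8082)
Perimeter = 15.8082

Perimeter at t=0.604: 15.8082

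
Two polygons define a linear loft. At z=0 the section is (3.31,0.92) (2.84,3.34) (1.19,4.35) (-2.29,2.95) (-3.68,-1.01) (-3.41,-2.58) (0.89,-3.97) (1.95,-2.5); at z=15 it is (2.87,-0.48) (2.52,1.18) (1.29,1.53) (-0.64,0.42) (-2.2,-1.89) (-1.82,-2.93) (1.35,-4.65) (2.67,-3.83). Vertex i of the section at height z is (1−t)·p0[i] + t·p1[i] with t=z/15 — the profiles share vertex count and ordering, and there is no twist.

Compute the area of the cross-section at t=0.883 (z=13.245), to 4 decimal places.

Cross-section at t=0.883: each vertex is (1-t)·p0[i] + t·p1[i].
  v1: (1-0.883)·(3.31,0.92) + 0.883·(2.87,-0.48) = (2.9215,-0.3162)
  v2: (1-0.883)·(2.84,3.34) + 0.883·(2.52,1.18) = (2.5574,1.4327)
  v3: (1-0.883)·(1.19,4.35) + 0.883·(1.29,1.53) = (1.2783,1.8599)
  v4: (1-0.883)·(-2.29,2.95) + 0.883·(-0.64,0.42) = (-0.8331,0.7160)
  v5: (1-0.883)·(-3.68,-1.01) + 0.883·(-2.2,-1.89) = (-2.3732,-1.7870)
  v6: (1-0.883)·(-3.41,-2.58) + 0.883·(-1.82,-2.93) = (-2.0060,-2.8891)
  v7: (1-0.883)·(0.89,-3.97) + 0.883·(1.35,-4.65) = (1.2962,-4.5704)
  v8: (1-0.883)·(1.95,-2.5) + 0.883·(2.67,-3.83) = (2.5858,-3.6744)
Shoelace sum Σ(x_i·y_{i+1} − x_{i+1}·y_i):
  i=1: 2.9215·1.4327 − 2.5574·-0.3162 = +4.9943 (running +4.9943)
  i=2: 2.5574·1.8599 − 1.2783·1.4327 = +2.9252 (running +7.9196)
  i=3: 1.2783·0.7160 − -0.8331·1.8599 = +2.4647 (running +10.3843)
  i=4: -0.8331·-1.7870 − -2.3732·0.7160 = +3.1879 (running +13.5722)
  i=5: -2.3732·-2.8891 − -2.0060·-1.7870 = +3.2713 (running +16.8435)
  i=6: -2.0060·-4.5704 − 1.2962·-2.8891 = +12.9132 (running +29.7567)
  i=7: 1.2962·-3.6744 − 2.5858·-4.5704 = +7.0554 (running +36.8120)
  i=8: 2.5858·-0.3162 − 2.9215·-3.6744 = +9.9170 (running +46.7291)
Area = |Σ|/2 = |46.7291|/2 = 23.3645

Area at t=0.883: 23.3645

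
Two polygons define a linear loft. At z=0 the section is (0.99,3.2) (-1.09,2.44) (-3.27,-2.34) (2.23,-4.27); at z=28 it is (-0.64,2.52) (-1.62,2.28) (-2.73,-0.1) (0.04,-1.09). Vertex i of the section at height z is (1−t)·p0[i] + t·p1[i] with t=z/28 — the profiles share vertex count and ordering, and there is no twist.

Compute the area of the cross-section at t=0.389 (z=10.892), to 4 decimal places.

Cross-section at t=0.389: each vertex is (1-t)·p0[i] + t·p1[i].
  v1: (1-0.389)·(0.99,3.2) + 0.389·(-0.64,2.52) = (0.3559,2.9355)
  v2: (1-0.389)·(-1.09,2.44) + 0.389·(-1.62,2.28) = (-1.2962,2.3778)
  v3: (1-0.389)·(-3.27,-2.34) + 0.389·(-2.73,-0.1) = (-3.0599,-1.4686)
  v4: (1-0.389)·(2.23,-4.27) + 0.389·(0.04,-1.09) = (1.3781,-3.0330)
Shoelace sum Σ(x_i·y_{i+1} − x_{i+1}·y_i):
  i=1: 0.3559·2.3778 − -1.2962·2.9355 = +4.6512 (running +4.6512)
  i=2: -1.2962·-1.4686 − -3.0599·2.3778 = +9.1794 (running +13.8306)
  i=3: -3.0599·-3.0330 − 1.3781·-1.4686 = +11.3047 (running +25.1353)
  i=4: 1.3781·2.9355 − 0.3559·-3.0330 = +5.1249 (running +30.2601)
Area = |Σ|/2 = |30.2601|/2 = 15.1301

Area at t=0.389: 15.1301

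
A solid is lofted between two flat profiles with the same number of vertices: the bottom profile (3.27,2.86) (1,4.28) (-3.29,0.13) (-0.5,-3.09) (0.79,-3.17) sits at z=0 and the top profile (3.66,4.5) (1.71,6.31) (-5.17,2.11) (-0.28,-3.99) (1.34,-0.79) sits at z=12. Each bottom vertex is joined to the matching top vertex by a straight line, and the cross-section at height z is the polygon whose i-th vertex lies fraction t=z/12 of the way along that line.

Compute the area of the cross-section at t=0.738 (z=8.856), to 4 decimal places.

Cross-section at t=0.738: each vertex is (1-t)·p0[i] + t·p1[i].
  v1: (1-0.738)·(3.27,2.86) + 0.738·(3.66,4.5) = (3.5578,4.0703)
  v2: (1-0.738)·(1,4.28) + 0.738·(1.71,6.31) = (1.5240,5.7781)
  v3: (1-0.738)·(-3.29,0.13) + 0.738·(-5.17,2.11) = (-4.6774,1.5912)
  v4: (1-0.738)·(-0.5,-3.09) + 0.738·(-0.28,-3.99) = (-0.3376,-3.7542)
  v5: (1-0.738)·(0.79,-3.17) + 0.738·(1.34,-0.79) = (1.1959,-1.4136)
Shoelace sum Σ(x_i·y_{i+1} − x_{i+1}·y_i):
  i=1: 3.5578·5.7781 − 1.5240·4.0703 = +14.3545 (running +14.3545)
  i=2: 1.5240·1.5912 − -4.6774·5.7781 = +29.4519 (running +43.8064)
  i=3: -4.6774·-3.7542 − -0.3376·1.5912 = +18.0973 (running +61.9037)
  i=4: -0.3376·-1.4136 − 1.1959·-3.7542 = +4.9669 (running +66.8707)
  i=5: 1.1959·4.0703 − 3.5578·-1.4136 = +9.8969 (running +76.7675)
Area = |Σ|/2 = |76.7675|/2 = 38.3838

Area at t=0.738: 38.3838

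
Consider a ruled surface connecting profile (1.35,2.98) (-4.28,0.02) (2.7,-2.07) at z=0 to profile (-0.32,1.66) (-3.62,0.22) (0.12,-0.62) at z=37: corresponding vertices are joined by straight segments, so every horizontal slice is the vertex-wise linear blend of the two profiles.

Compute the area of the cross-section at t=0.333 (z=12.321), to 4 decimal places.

Cross-section at t=0.333: each vertex is (1-t)·p0[i] + t·p1[i].
  v1: (1-0.333)·(1.35,2.98) + 0.333·(-0.32,1.66) = (0.7939,2.5404)
  v2: (1-0.333)·(-4.28,0.02) + 0.333·(-3.62,0.22) = (-4.0602,0.0866)
  v3: (1-0.333)·(2.7,-2.07) + 0.333·(0.12,-0.62) = (1.8409,-1.5872)
Shoelace sum Σ(x_i·y_{i+1} − x_{i+1}·y_i):
  i=1: 0.7939·0.0866 − -4.0602·2.5404 = +10.3835 (running +10.3835)
  i=2: -4.0602·-1.5872 − 1.8409·0.0866 = +6.2848 (running +16.6683)
  i=3: 1.8409·2.5404 − 0.7939·-1.5872 = +5.9366 (running +22.6049)
Area = |Σ|/2 = |22.6049|/2 = 11.3024

Area at t=0.333: 11.3024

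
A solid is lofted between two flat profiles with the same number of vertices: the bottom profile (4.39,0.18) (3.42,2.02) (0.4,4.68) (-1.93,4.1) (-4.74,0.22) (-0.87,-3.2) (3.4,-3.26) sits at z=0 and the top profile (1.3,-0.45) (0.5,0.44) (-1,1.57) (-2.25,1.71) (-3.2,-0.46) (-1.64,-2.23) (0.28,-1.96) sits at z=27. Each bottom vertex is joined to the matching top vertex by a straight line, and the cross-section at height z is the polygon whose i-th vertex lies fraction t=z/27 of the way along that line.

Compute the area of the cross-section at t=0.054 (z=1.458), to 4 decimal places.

Area at t=0.054: 45.9215

Cross-section at t=0.054: each vertex is (1-t)·p0[i] + t·p1[i].
  v1: (1-0.054)·(4.39,0.18) + 0.054·(1.3,-0.45) = (4.2231,0.1460)
  v2: (1-0.054)·(3.42,2.02) + 0.054·(0.5,0.44) = (3.2623,1.9347)
  v3: (1-0.054)·(0.4,4.68) + 0.054·(-1,1.57) = (0.3244,4.5121)
  v4: (1-0.054)·(-1.93,4.1) + 0.054·(-2.25,1.71) = (-1.9473,3.9709)
  v5: (1-0.054)·(-4.74,0.22) + 0.054·(-3.2,-0.46) = (-4.6568,0.1833)
  v6: (1-0.054)·(-0.87,-3.2) + 0.054·(-1.64,-2.23) = (-0.9116,-3.1476)
  v7: (1-0.054)·(3.4,-3.26) + 0.054·(0.28,-1.96) = (3.2315,-3.1898)
Shoelace sum Σ(x_i·y_{i+1} − x_{i+1}·y_i):
  i=1: 4.2231·1.9347 − 3.2623·0.1460 = +7.6942 (running +7.6942)
  i=2: 3.2623·4.5121 − 0.3244·1.9347 = +14.0922 (running +21.7864)
  i=3: 0.3244·3.9709 − -1.9473·4.5121 = +10.0744 (running +31.8608)
  i=4: -1.9473·0.1833 − -4.6568·3.9709 = +18.1351 (running +49.9959)
  i=5: -4.6568·-3.1476 − -0.9116·0.1833 = +14.8250 (running +64.8210)
  i=6: -0.9116·-3.1898 − 3.2315·-3.1476 = +13.0794 (running +77.9003)
  i=7: 3.2315·0.1460 − 4.2231·-3.1898 = +13.9427 (running +91.8430)
Area = |Σ|/2 = |91.8430|/2 = 45.9215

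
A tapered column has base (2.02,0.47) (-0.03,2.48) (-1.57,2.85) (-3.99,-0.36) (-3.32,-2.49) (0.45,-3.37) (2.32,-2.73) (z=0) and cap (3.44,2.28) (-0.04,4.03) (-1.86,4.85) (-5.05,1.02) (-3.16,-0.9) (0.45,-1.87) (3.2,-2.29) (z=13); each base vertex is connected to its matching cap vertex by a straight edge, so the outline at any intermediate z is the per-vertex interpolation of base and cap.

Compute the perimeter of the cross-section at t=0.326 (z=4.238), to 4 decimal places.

Perimeter at t=0.326: 21.1873

Cross-section at t=0.326: each vertex is (1-t)·p0[i] + t·p1[i].
  v1: (1-0.326)·(2.02,0.47) + 0.326·(3.44,2.28) = (2.4829,1.0601)
  v2: (1-0.326)·(-0.03,2.48) + 0.326·(-0.04,4.03) = (-0.0333,2.9853)
  v3: (1-0.326)·(-1.57,2.85) + 0.326·(-1.86,4.85) = (-1.6645,3.5020)
  v4: (1-0.326)·(-3.99,-0.36) + 0.326·(-5.05,1.02) = (-4.3356,0.0899)
  v5: (1-0.326)·(-3.32,-2.49) + 0.326·(-3.16,-0.9) = (-3.2678,-1.9717)
  v6: (1-0.326)·(0.45,-3.37) + 0.326·(0.45,-1.87) = (0.4500,-2.8810)
  v7: (1-0.326)·(2.32,-2.73) + 0.326·(3.2,-2.29) = (2.6069,-2.5866)
Perimeter = Σ |v_{i+1} − v_i|:
  edge 1→2: √(-2.5162² + 1.9252²) = 3.1682 (running 3.1682)
  edge 2→3: √(-1.6313² + 0.5167²) = 1.7112 (running 4.8794)
  edge 3→4: √(-2.6710² + -3.4121²) = 4.3332 (running 9.2126)
  edge 4→5: √(1.0677² + -2.0615²) = 2.3216 (running 11.5343)
  edge 5→6: √(3.7178² + -0.9093²) = 3.8274 (running 15.3617)
  edge 6→7: √(2.1569² + 0.2944²) = 2.1769 (running 17.5386)
  edge 7→1: √(-0.1240² + 3.6466²) = 3.6487 (running 21.1873)
Perimeter = 21.1873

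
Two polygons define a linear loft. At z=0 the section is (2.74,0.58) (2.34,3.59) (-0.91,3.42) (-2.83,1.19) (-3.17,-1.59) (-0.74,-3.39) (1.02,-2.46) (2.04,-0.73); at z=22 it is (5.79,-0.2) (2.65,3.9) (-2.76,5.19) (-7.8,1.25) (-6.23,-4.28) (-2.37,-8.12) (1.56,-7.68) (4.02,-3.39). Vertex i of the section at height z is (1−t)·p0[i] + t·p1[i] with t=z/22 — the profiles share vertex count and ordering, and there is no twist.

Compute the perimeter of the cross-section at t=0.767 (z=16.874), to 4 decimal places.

Cross-section at t=0.767: each vertex is (1-t)·p0[i] + t·p1[i].
  v1: (1-0.767)·(2.74,0.58) + 0.767·(5.79,-0.2) = (5.0793,-0.0183)
  v2: (1-0.767)·(2.34,3.59) + 0.767·(2.65,3.9) = (2.5778,3.8278)
  v3: (1-0.767)·(-0.91,3.42) + 0.767·(-2.76,5.19) = (-2.3289,4.7776)
  v4: (1-0.767)·(-2.83,1.19) + 0.767·(-7.8,1.25) = (-6.6420,1.2360)
  v5: (1-0.767)·(-3.17,-1.59) + 0.767·(-6.23,-4.28) = (-5.5170,-3.6532)
  v6: (1-0.767)·(-0.74,-3.39) + 0.767·(-2.37,-8.12) = (-1.9902,-7.0179)
  v7: (1-0.767)·(1.02,-2.46) + 0.767·(1.56,-7.68) = (1.4342,-6.4637)
  v8: (1-0.767)·(2.04,-0.73) + 0.767·(4.02,-3.39) = (3.5587,-2.7702)
Perimeter = Σ |v_{i+1} − v_i|:
  edge 1→2: √(-2.5016² + 3.8460²) = 4.5880 (running 4.5880)
  edge 2→3: √(-4.9067² + 0.9498²) = 4.9978 (running 9.5858)
  edge 3→4: √(-4.3130² + -3.5416²) = 5.5808 (running 15.1666)
  edge 4→5: √(1.1250² + -4.8893²) = 5.0170 (running 20.1836)
  edge 5→6: √(3.5268² + -3.3647²) = 4.8744 (running 25.0580)
  edge 6→7: √(3.4244² + 0.5542²) = 3.4689 (running 28.5269)
  edge 7→8: √(2.1245² + 3.6935²) = 4.2609 (running 32.7878)
  edge 8→1: √(1.5207² + 2.7520²) = 3.1442 (running 35.9320)
Perimeter = 35.9320

Perimeter at t=0.767: 35.9320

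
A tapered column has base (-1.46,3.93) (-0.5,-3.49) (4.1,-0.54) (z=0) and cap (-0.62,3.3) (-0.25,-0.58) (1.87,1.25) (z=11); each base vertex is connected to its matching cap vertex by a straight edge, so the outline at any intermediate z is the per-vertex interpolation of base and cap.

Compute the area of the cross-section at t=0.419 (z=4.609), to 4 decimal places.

Cross-section at t=0.419: each vertex is (1-t)·p0[i] + t·p1[i].
  v1: (1-0.419)·(-1.46,3.93) + 0.419·(-0.62,3.3) = (-1.1080,3.6660)
  v2: (1-0.419)·(-0.5,-3.49) + 0.419·(-0.25,-0.58) = (-0.3952,-2.2707)
  v3: (1-0.419)·(4.1,-0.54) + 0.419·(1.87,1.25) = (3.1656,0.2100)
Shoelace sum Σ(x_i·y_{i+1} − x_{i+1}·y_i):
  i=1: -1.1080·-2.2707 − -0.3952·3.6660 = +3.9650 (running +3.9650)
  i=2: -0.3952·0.2100 − 3.1656·-2.2707 = +7.1052 (running +11.0703)
  i=3: 3.1656·3.6660 − -1.1080·0.2100 = +11.8380 (running +22.9083)
Area = |Σ|/2 = |22.9083|/2 = 11.4541

Area at t=0.419: 11.4541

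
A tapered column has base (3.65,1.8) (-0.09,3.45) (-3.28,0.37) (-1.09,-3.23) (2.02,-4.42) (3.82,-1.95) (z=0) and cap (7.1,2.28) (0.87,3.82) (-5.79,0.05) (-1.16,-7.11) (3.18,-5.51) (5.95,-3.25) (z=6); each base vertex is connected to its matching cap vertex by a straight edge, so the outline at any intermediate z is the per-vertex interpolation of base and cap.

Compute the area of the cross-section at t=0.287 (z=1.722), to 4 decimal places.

Cross-section at t=0.287: each vertex is (1-t)·p0[i] + t·p1[i].
  v1: (1-0.287)·(3.65,1.8) + 0.287·(7.1,2.28) = (4.6402,1.9378)
  v2: (1-0.287)·(-0.09,3.45) + 0.287·(0.87,3.82) = (0.1855,3.5562)
  v3: (1-0.287)·(-3.28,0.37) + 0.287·(-5.79,0.05) = (-4.0004,0.2782)
  v4: (1-0.287)·(-1.09,-3.23) + 0.287·(-1.16,-7.11) = (-1.1101,-4.3436)
  v5: (1-0.287)·(2.02,-4.42) + 0.287·(3.18,-5.51) = (2.3529,-4.7328)
  v6: (1-0.287)·(3.82,-1.95) + 0.287·(5.95,-3.25) = (4.4313,-2.3231)
Shoelace sum Σ(x_i·y_{i+1} − x_{i+1}·y_i):
  i=1: 4.6402·3.5562 − 0.1855·1.9378 = +16.1418 (running +16.1418)
  i=2: 0.1855·0.2782 − -4.0004·3.5562 = +14.2777 (running +30.4194)
  i=3: -4.0004·-4.3436 − -1.1101·0.2782 = +17.6846 (running +48.1041)
  i=4: -1.1101·-4.7328 − 2.3529·-4.3436 = +15.4739 (running +63.5780)
  i=5: 2.3529·-2.3231 − 4.4313·-4.7328 = +15.5066 (running +79.0846)
  i=6: 4.4313·1.9378 − 4.6402·-2.3231 = +19.3663 (running +98.4509)
Area = |Σ|/2 = |98.4509|/2 = 49.2255

Area at t=0.287: 49.2255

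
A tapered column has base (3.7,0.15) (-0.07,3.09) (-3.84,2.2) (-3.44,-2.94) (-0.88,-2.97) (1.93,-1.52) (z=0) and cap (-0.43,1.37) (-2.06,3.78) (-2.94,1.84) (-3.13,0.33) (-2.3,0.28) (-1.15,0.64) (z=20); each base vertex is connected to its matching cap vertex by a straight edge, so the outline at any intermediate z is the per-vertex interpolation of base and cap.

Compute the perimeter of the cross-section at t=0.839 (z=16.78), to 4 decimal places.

Cross-section at t=0.839: each vertex is (1-t)·p0[i] + t·p1[i].
  v1: (1-0.839)·(3.7,0.15) + 0.839·(-0.43,1.37) = (0.2349,1.1736)
  v2: (1-0.839)·(-0.07,3.09) + 0.839·(-2.06,3.78) = (-1.7396,3.6689)
  v3: (1-0.839)·(-3.84,2.2) + 0.839·(-2.94,1.84) = (-3.0849,1.8980)
  v4: (1-0.839)·(-3.44,-2.94) + 0.839·(-3.13,0.33) = (-3.1799,-0.1965)
  v5: (1-0.839)·(-0.88,-2.97) + 0.839·(-2.3,0.28) = (-2.0714,-0.2433)
  v6: (1-0.839)·(1.93,-1.52) + 0.839·(-1.15,0.64) = (-0.6541,0.2922)
Perimeter = Σ |v_{i+1} − v_i|:
  edge 1→2: √(-1.9745² + 2.4953²) = 3.1821 (running 3.1821)
  edge 2→3: √(-1.3453² + -1.7709²) = 2.2240 (running 5.4060)
  edge 3→4: √(-0.0950² + -2.0944²) = 2.0966 (running 7.5026)
  edge 4→5: √(1.1085² + -0.0468²) = 1.1095 (running 8.6121)
  edge 5→6: √(1.4173² + 0.5355²) = 1.5150 (running 10.1272)
  edge 6→1: √(0.8890² + 0.8813²) = 1.2519 (running 11.3790)
Perimeter = 11.3790

Perimeter at t=0.839: 11.3790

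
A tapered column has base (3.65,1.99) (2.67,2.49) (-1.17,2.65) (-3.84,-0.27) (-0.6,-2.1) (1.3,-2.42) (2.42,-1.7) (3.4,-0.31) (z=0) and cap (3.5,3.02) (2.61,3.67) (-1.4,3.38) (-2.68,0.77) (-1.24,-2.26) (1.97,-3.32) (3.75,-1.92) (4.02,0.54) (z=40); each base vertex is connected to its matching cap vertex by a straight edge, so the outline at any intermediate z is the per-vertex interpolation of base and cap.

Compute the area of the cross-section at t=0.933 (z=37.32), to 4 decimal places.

Area at t=0.933: 34.8595

Cross-section at t=0.933: each vertex is (1-t)·p0[i] + t·p1[i].
  v1: (1-0.933)·(3.65,1.99) + 0.933·(3.5,3.02) = (3.5101,2.9510)
  v2: (1-0.933)·(2.67,2.49) + 0.933·(2.61,3.67) = (2.6140,3.5909)
  v3: (1-0.933)·(-1.17,2.65) + 0.933·(-1.4,3.38) = (-1.3846,3.3311)
  v4: (1-0.933)·(-3.84,-0.27) + 0.933·(-2.68,0.77) = (-2.7577,0.7003)
  v5: (1-0.933)·(-0.6,-2.1) + 0.933·(-1.24,-2.26) = (-1.1971,-2.2493)
  v6: (1-0.933)·(1.3,-2.42) + 0.933·(1.97,-3.32) = (1.9251,-3.2597)
  v7: (1-0.933)·(2.42,-1.7) + 0.933·(3.75,-1.92) = (3.6609,-1.9053)
  v8: (1-0.933)·(3.4,-0.31) + 0.933·(4.02,0.54) = (3.9785,0.4831)
Shoelace sum Σ(x_i·y_{i+1} − x_{i+1}·y_i):
  i=1: 3.5101·3.5909 − 2.6140·2.9510 = +4.8904 (running +4.8904)
  i=2: 2.6140·3.3311 − -1.3846·3.5909 = +13.6795 (running +18.5699)
  i=3: -1.3846·0.7003 − -2.7577·3.3311 = +8.2166 (running +26.7865)
  i=4: -2.7577·-2.2493 − -1.1971·0.7003 = +7.0413 (running +33.8278)
  i=5: -1.1971·-3.2597 − 1.9251·-2.2493 = +8.2324 (running +42.0601)
  i=6: 1.9251·-1.9053 − 3.6609·-3.2597 = +8.2656 (running +50.3257)
  i=7: 3.6609·0.4831 − 3.9785·-1.9053 = +9.3484 (running +59.6741)
  i=8: 3.9785·2.9510 − 3.5101·0.4831 = +10.0449 (running +69.7189)
Area = |Σ|/2 = |69.7189|/2 = 34.8595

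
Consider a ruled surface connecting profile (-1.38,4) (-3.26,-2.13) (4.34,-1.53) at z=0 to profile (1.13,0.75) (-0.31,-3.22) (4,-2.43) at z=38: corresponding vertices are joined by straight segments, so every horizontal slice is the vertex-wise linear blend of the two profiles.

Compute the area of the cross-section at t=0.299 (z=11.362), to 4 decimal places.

Area at t=0.299: 17.5682

Cross-section at t=0.299: each vertex is (1-t)·p0[i] + t·p1[i].
  v1: (1-0.299)·(-1.38,4) + 0.299·(1.13,0.75) = (-0.6295,3.0283)
  v2: (1-0.299)·(-3.26,-2.13) + 0.299·(-0.31,-3.22) = (-2.3780,-2.4559)
  v3: (1-0.299)·(4.34,-1.53) + 0.299·(4,-2.43) = (4.2383,-1.7991)
Shoelace sum Σ(x_i·y_{i+1} − x_{i+1}·y_i):
  i=1: -0.6295·-2.4559 − -2.3780·3.0283 = +8.7470 (running +8.7470)
  i=2: -2.3780·-1.7991 − 4.2383·-2.4559 = +14.6872 (running +23.4342)
  i=3: 4.2383·3.0283 − -0.6295·-1.7991 = +11.7022 (running +35.1364)
Area = |Σ|/2 = |35.1364|/2 = 17.5682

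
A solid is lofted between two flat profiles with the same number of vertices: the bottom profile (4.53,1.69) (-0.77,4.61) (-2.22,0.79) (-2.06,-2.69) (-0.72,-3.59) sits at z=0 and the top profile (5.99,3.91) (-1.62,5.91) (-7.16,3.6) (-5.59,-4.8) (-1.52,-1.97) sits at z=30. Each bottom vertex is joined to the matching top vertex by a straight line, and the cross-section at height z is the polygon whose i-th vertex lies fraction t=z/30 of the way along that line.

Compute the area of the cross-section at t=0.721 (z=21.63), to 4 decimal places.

Cross-section at t=0.721: each vertex is (1-t)·p0[i] + t·p1[i].
  v1: (1-0.721)·(4.53,1.69) + 0.721·(5.99,3.91) = (5.5827,3.2906)
  v2: (1-0.721)·(-0.77,4.61) + 0.721·(-1.62,5.91) = (-1.3829,5.5473)
  v3: (1-0.721)·(-2.22,0.79) + 0.721·(-7.16,3.6) = (-5.7817,2.8160)
  v4: (1-0.721)·(-2.06,-2.69) + 0.721·(-5.59,-4.8) = (-4.6051,-4.2113)
  v5: (1-0.721)·(-0.72,-3.59) + 0.721·(-1.52,-1.97) = (-1.2968,-2.4220)
Shoelace sum Σ(x_i·y_{i+1} − x_{i+1}·y_i):
  i=1: 5.5827·5.5473 − -1.3829·3.2906 = +35.5191 (running +35.5191)
  i=2: -1.3829·2.8160 − -5.7817·5.5473 = +28.1789 (running +63.6981)
  i=3: -5.7817·-4.2113 − -4.6051·2.8160 = +37.3168 (running +101.0148)
  i=4: -4.6051·-2.4220 − -1.2968·-4.2113 = +5.6923 (running +106.7071)
  i=5: -1.2968·3.2906 − 5.5827·-2.4220 = +9.2538 (running +115.9610)
Area = |Σ|/2 = |115.9610|/2 = 57.9805

Area at t=0.721: 57.9805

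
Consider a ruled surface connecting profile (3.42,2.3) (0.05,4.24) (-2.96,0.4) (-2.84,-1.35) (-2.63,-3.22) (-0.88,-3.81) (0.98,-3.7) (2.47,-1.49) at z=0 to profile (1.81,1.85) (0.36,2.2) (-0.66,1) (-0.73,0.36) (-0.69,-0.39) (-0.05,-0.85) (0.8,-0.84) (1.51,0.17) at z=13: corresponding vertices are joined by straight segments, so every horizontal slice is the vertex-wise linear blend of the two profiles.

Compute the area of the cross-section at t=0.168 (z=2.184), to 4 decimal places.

Area at t=0.168: 28.4225

Cross-section at t=0.168: each vertex is (1-t)·p0[i] + t·p1[i].
  v1: (1-0.168)·(3.42,2.3) + 0.168·(1.81,1.85) = (3.1495,2.2244)
  v2: (1-0.168)·(0.05,4.24) + 0.168·(0.36,2.2) = (0.1021,3.8973)
  v3: (1-0.168)·(-2.96,0.4) + 0.168·(-0.66,1) = (-2.5736,0.5008)
  v4: (1-0.168)·(-2.84,-1.35) + 0.168·(-0.73,0.36) = (-2.4855,-1.0627)
  v5: (1-0.168)·(-2.63,-3.22) + 0.168·(-0.69,-0.39) = (-2.3041,-2.7446)
  v6: (1-0.168)·(-0.88,-3.81) + 0.168·(-0.05,-0.85) = (-0.7406,-3.3127)
  v7: (1-0.168)·(0.98,-3.7) + 0.168·(0.8,-0.84) = (0.9498,-3.2195)
  v8: (1-0.168)·(2.47,-1.49) + 0.168·(1.51,0.17) = (2.3087,-1.2111)
Shoelace sum Σ(x_i·y_{i+1} − x_{i+1}·y_i):
  i=1: 3.1495·3.8973 − 0.1021·2.2244 = +12.0475 (running +12.0475)
  i=2: 0.1021·0.5008 − -2.5736·3.8973 = +10.0812 (running +22.1287)
  i=3: -2.5736·-1.0627 − -2.4855·0.5008 = +3.9798 (running +26.1084)
  i=4: -2.4855·-2.7446 − -2.3041·-1.0627 = +4.3731 (running +30.4815)
  i=5: -2.3041·-3.3127 − -0.7406·-2.7446 = +5.6003 (running +36.0817)
  i=6: -0.7406·-3.2195 − 0.9498·-3.3127 = +5.5305 (running +41.6123)
  i=7: 0.9498·-1.2111 − 2.3087·-3.2195 = +6.2827 (running +47.8950)
  i=8: 2.3087·2.2244 − 3.1495·-1.2111 = +8.9500 (running +56.8449)
Area = |Σ|/2 = |56.8449|/2 = 28.4225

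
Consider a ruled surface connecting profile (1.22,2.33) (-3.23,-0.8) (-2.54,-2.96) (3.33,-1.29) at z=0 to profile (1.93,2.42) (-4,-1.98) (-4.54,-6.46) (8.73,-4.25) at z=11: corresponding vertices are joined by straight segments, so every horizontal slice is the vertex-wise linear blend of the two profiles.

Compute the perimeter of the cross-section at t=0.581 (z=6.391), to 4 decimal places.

Perimeter at t=0.581: 27.6806

Cross-section at t=0.581: each vertex is (1-t)·p0[i] + t·p1[i].
  v1: (1-0.581)·(1.22,2.33) + 0.581·(1.93,2.42) = (1.6325,2.3823)
  v2: (1-0.581)·(-3.23,-0.8) + 0.581·(-4,-1.98) = (-3.6774,-1.4856)
  v3: (1-0.581)·(-2.54,-2.96) + 0.581·(-4.54,-6.46) = (-3.7020,-4.9935)
  v4: (1-0.581)·(3.33,-1.29) + 0.581·(8.73,-4.25) = (6.4674,-3.0098)
Perimeter = Σ |v_{i+1} − v_i|:
  edge 1→2: √(-5.3099² + -3.8679²) = 6.5693 (running 6.5693)
  edge 2→3: √(-0.0246² + -3.5079²) = 3.5080 (running 10.0773)
  edge 3→4: √(10.1694² + 1.9837²) = 10.3611 (running 20.4383)
  edge 4→1: √(-4.8349² + 5.3920²) = 7.2423 (running 27.6806)
Perimeter = 27.6806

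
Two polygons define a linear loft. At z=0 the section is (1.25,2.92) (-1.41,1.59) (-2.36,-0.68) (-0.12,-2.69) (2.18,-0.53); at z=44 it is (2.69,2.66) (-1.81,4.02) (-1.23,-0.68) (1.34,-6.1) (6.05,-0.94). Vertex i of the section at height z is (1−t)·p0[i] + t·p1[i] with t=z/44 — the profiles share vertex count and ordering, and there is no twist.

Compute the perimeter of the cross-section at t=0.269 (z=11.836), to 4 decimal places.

Cross-section at t=0.269: each vertex is (1-t)·p0[i] + t·p1[i].
  v1: (1-0.269)·(1.25,2.92) + 0.269·(2.69,2.66) = (1.6374,2.8501)
  v2: (1-0.269)·(-1.41,1.59) + 0.269·(-1.81,4.02) = (-1.5176,2.2437)
  v3: (1-0.269)·(-2.36,-0.68) + 0.269·(-1.23,-0.68) = (-2.0560,-0.6800)
  v4: (1-0.269)·(-0.12,-2.69) + 0.269·(1.34,-6.1) = (0.2727,-3.6073)
  v5: (1-0.269)·(2.18,-0.53) + 0.269·(6.05,-0.94) = (3.2210,-0.6403)
Perimeter = Σ |v_{i+1} − v_i|:
  edge 1→2: √(-3.1550² + -0.6064²) = 3.2127 (running 3.2127)
  edge 2→3: √(-0.5384² + -2.9237²) = 2.9728 (running 6.1855)
  edge 3→4: √(2.3288² + -2.9273²) = 3.7406 (running 9.9262)
  edge 4→5: √(2.9483² + 2.9670²) = 4.1828 (running 14.1089)
  edge 5→1: √(-1.5837² + 3.4904²) = 3.8328 (running 17.9417)
Perimeter = 17.9417

Perimeter at t=0.269: 17.9417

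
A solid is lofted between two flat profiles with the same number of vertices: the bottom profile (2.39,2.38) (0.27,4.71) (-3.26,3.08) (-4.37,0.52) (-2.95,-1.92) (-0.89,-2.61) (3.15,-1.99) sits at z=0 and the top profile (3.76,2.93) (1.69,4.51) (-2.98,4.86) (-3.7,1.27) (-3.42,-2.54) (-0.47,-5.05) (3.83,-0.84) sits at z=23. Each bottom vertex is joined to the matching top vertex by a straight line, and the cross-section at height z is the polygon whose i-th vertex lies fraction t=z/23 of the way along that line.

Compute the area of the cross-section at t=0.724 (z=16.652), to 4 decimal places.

Area at t=0.724: 50.7739

Cross-section at t=0.724: each vertex is (1-t)·p0[i] + t·p1[i].
  v1: (1-0.724)·(2.39,2.38) + 0.724·(3.76,2.93) = (3.3819,2.7782)
  v2: (1-0.724)·(0.27,4.71) + 0.724·(1.69,4.51) = (1.2981,4.5652)
  v3: (1-0.724)·(-3.26,3.08) + 0.724·(-2.98,4.86) = (-3.0573,4.3687)
  v4: (1-0.724)·(-4.37,0.52) + 0.724·(-3.7,1.27) = (-3.8849,1.0630)
  v5: (1-0.724)·(-2.95,-1.92) + 0.724·(-3.42,-2.54) = (-3.2903,-2.3689)
  v6: (1-0.724)·(-0.89,-2.61) + 0.724·(-0.47,-5.05) = (-0.5859,-4.3766)
  v7: (1-0.724)·(3.15,-1.99) + 0.724·(3.83,-0.84) = (3.6423,-1.1574)
Shoelace sum Σ(x_i·y_{i+1} − x_{i+1}·y_i):
  i=1: 3.3819·4.5652 − 1.2981·2.7782 = +11.8326 (running +11.8326)
  i=2: 1.2981·4.3687 − -3.0573·4.5652 = +19.6280 (running +31.4607)
  i=3: -3.0573·1.0630 − -3.8849·4.3687 = +13.7222 (running +45.1829)
  i=4: -3.8849·-2.3689 − -3.2903·1.0630 = +12.7005 (running +57.8834)
  i=5: -3.2903·-4.3766 − -0.5859·-2.3689 = +13.0121 (running +70.8955)
  i=6: -0.5859·-1.1574 − 3.6423·-4.3766 = +16.6190 (running +87.5145)
  i=7: 3.6423·2.7782 − 3.3819·-1.1574 = +14.0333 (running +101.5478)
Area = |Σ|/2 = |101.5478|/2 = 50.7739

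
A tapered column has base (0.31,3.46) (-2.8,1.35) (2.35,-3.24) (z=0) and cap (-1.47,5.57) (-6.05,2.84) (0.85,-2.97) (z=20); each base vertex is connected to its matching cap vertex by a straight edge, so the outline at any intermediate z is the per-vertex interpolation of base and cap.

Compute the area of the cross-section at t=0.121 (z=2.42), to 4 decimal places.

Area at t=0.121: 13.6461

Cross-section at t=0.121: each vertex is (1-t)·p0[i] + t·p1[i].
  v1: (1-0.121)·(0.31,3.46) + 0.121·(-1.47,5.57) = (0.0946,3.7153)
  v2: (1-0.121)·(-2.8,1.35) + 0.121·(-6.05,2.84) = (-3.1932,1.5303)
  v3: (1-0.121)·(2.35,-3.24) + 0.121·(0.85,-2.97) = (2.1685,-3.2073)
Shoelace sum Σ(x_i·y_{i+1} − x_{i+1}·y_i):
  i=1: 0.0946·1.5303 − -3.1932·3.7153 = +12.0087 (running +12.0087)
  i=2: -3.1932·-3.2073 − 2.1685·1.5303 = +6.9234 (running +18.9321)
  i=3: 2.1685·3.7153 − 0.0946·-3.2073 = +8.3601 (running +27.2922)
Area = |Σ|/2 = |27.2922|/2 = 13.6461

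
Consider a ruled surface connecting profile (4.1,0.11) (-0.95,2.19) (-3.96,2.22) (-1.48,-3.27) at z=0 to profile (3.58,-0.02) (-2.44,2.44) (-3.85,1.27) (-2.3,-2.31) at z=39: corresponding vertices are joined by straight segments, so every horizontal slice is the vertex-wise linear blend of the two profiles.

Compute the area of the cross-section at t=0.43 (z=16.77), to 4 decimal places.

Cross-section at t=0.43: each vertex is (1-t)·p0[i] + t·p1[i].
  v1: (1-0.43)·(4.1,0.11) + 0.43·(3.58,-0.02) = (3.8764,0.0541)
  v2: (1-0.43)·(-0.95,2.19) + 0.43·(-2.44,2.44) = (-1.5907,2.2975)
  v3: (1-0.43)·(-3.96,2.22) + 0.43·(-3.85,1.27) = (-3.9127,1.8115)
  v4: (1-0.43)·(-1.48,-3.27) + 0.43·(-2.3,-2.31) = (-1.8326,-2.8572)
Shoelace sum Σ(x_i·y_{i+1} − x_{i+1}·y_i):
  i=1: 3.8764·2.2975 − -1.5907·0.0541 = +8.9921 (running +8.9921)
  i=2: -1.5907·1.8115 − -3.9127·2.2975 = +6.1079 (running +15.1000)
  i=3: -3.9127·-2.8572 − -1.8326·1.8115 = +14.4991 (running +29.5991)
  i=4: -1.8326·0.0541 − 3.8764·-2.8572 = +10.9765 (running +40.5756)
Area = |Σ|/2 = |40.5756|/2 = 20.2878

Area at t=0.43: 20.2878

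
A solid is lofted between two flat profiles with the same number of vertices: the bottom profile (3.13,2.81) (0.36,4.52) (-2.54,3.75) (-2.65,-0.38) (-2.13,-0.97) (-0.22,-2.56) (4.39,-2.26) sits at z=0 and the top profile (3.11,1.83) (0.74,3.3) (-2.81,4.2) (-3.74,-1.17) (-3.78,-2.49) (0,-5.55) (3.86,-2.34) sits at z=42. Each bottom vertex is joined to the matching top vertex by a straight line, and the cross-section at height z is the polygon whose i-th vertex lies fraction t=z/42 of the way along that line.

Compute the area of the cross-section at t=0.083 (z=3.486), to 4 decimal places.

Area at t=0.083: 38.4156

Cross-section at t=0.083: each vertex is (1-t)·p0[i] + t·p1[i].
  v1: (1-0.083)·(3.13,2.81) + 0.083·(3.11,1.83) = (3.1283,2.7287)
  v2: (1-0.083)·(0.36,4.52) + 0.083·(0.74,3.3) = (0.3915,4.4187)
  v3: (1-0.083)·(-2.54,3.75) + 0.083·(-2.81,4.2) = (-2.5624,3.7873)
  v4: (1-0.083)·(-2.65,-0.38) + 0.083·(-3.74,-1.17) = (-2.7405,-0.4456)
  v5: (1-0.083)·(-2.13,-0.97) + 0.083·(-3.78,-2.49) = (-2.2670,-1.0962)
  v6: (1-0.083)·(-0.22,-2.56) + 0.083·(0,-5.55) = (-0.2017,-2.8082)
  v7: (1-0.083)·(4.39,-2.26) + 0.083·(3.86,-2.34) = (4.3460,-2.2666)
Shoelace sum Σ(x_i·y_{i+1} − x_{i+1}·y_i):
  i=1: 3.1283·4.4187 − 0.3915·2.7287 = +12.7549 (running +12.7549)
  i=2: 0.3915·3.7873 − -2.5624·4.4187 = +12.8055 (running +25.5605)
  i=3: -2.5624·-0.4456 − -2.7405·3.7873 = +11.5209 (running +37.0813)
  i=4: -2.7405·-1.0962 − -2.2670·-0.4456 = +1.9939 (running +39.0752)
  i=5: -2.2670·-2.8082 − -0.2017·-1.0962 = +6.1448 (running +45.2201)
  i=6: -0.2017·-2.2666 − 4.3460·-2.8082 = +12.6616 (running +57.8817)
  i=7: 4.3460·2.7287 − 3.1283·-2.2666 = +18.9496 (running +76.8313)
Area = |Σ|/2 = |76.8313|/2 = 38.4156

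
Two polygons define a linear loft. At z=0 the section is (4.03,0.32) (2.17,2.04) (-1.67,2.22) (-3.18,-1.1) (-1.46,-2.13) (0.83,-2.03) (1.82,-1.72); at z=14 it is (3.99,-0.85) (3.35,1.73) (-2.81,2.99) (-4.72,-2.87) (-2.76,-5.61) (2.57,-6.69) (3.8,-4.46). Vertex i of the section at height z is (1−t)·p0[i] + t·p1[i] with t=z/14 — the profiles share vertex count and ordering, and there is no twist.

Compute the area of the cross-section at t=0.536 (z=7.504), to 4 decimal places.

Area at t=0.536: 41.4786

Cross-section at t=0.536: each vertex is (1-t)·p0[i] + t·p1[i].
  v1: (1-0.536)·(4.03,0.32) + 0.536·(3.99,-0.85) = (4.0086,-0.3071)
  v2: (1-0.536)·(2.17,2.04) + 0.536·(3.35,1.73) = (2.8025,1.8738)
  v3: (1-0.536)·(-1.67,2.22) + 0.536·(-2.81,2.99) = (-2.2810,2.6327)
  v4: (1-0.536)·(-3.18,-1.1) + 0.536·(-4.72,-2.87) = (-4.0054,-2.0487)
  v5: (1-0.536)·(-1.46,-2.13) + 0.536·(-2.76,-5.61) = (-2.1568,-3.9953)
  v6: (1-0.536)·(0.83,-2.03) + 0.536·(2.57,-6.69) = (1.7626,-4.5278)
  v7: (1-0.536)·(1.82,-1.72) + 0.536·(3.8,-4.46) = (2.8813,-3.1886)
Shoelace sum Σ(x_i·y_{i+1} − x_{i+1}·y_i):
  i=1: 4.0086·1.8738 − 2.8025·-0.3071 = +8.3721 (running +8.3721)
  i=2: 2.8025·2.6327 − -2.2810·1.8738 = +11.6524 (running +20.0245)
  i=3: -2.2810·-2.0487 − -4.0054·2.6327 = +15.2184 (running +35.2430)
  i=4: -4.0054·-3.9953 − -2.1568·-2.0487 = +11.5842 (running +46.8271)
  i=5: -2.1568·-4.5278 − 1.7626·-3.9953 = +16.8077 (running +63.6348)
  i=6: 1.7626·-3.1886 − 2.8813·-4.5278 = +7.4253 (running +71.0602)
  i=7: 2.8813·-0.3071 − 4.0086·-3.1886 = +11.8970 (running +82.9571)
Area = |Σ|/2 = |82.9571|/2 = 41.4786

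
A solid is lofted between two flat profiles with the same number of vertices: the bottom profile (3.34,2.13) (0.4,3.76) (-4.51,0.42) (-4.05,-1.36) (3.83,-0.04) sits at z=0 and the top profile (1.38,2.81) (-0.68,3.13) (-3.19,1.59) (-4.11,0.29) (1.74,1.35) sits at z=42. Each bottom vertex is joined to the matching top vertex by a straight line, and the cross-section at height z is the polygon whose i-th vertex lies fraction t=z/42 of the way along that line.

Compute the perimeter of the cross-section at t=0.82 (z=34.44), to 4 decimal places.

Cross-section at t=0.82: each vertex is (1-t)·p0[i] + t·p1[i].
  v1: (1-0.82)·(3.34,2.13) + 0.82·(1.38,2.81) = (1.7328,2.6876)
  v2: (1-0.82)·(0.4,3.76) + 0.82·(-0.68,3.13) = (-0.4856,3.2434)
  v3: (1-0.82)·(-4.51,0.42) + 0.82·(-3.19,1.59) = (-3.4276,1.3794)
  v4: (1-0.82)·(-4.05,-1.36) + 0.82·(-4.11,0.29) = (-4.0992,-0.0070)
  v5: (1-0.82)·(3.83,-0.04) + 0.82·(1.74,1.35) = (2.1162,1.0998)
Perimeter = Σ |v_{i+1} − v_i|:
  edge 1→2: √(-2.2184² + 0.5558²) = 2.2870 (running 2.2870)
  edge 2→3: √(-2.9420² + -1.8640²) = 3.4828 (running 5.7698)
  edge 3→4: √(-0.6716² + -1.3864²) = 1.5405 (running 7.3103)
  edge 4→5: √(6.2154² + 1.1068²) = 6.3132 (running 13.6234)
  edge 5→1: √(-0.3834² + 1.5878²) = 1.6334 (running 15.2569)
Perimeter = 15.2569

Perimeter at t=0.82: 15.2569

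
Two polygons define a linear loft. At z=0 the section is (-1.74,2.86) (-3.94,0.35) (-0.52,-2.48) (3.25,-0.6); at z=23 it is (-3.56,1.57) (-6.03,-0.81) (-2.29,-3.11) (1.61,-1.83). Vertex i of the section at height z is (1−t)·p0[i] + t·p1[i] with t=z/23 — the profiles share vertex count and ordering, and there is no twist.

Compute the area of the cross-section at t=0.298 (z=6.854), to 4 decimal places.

Cross-section at t=0.298: each vertex is (1-t)·p0[i] + t·p1[i].
  v1: (1-0.298)·(-1.74,2.86) + 0.298·(-3.56,1.57) = (-2.2824,2.4756)
  v2: (1-0.298)·(-3.94,0.35) + 0.298·(-6.03,-0.81) = (-4.5628,0.0043)
  v3: (1-0.298)·(-0.52,-2.48) + 0.298·(-2.29,-3.11) = (-1.0475,-2.6677)
  v4: (1-0.298)·(3.25,-0.6) + 0.298·(1.61,-1.83) = (2.7613,-0.9665)
Shoelace sum Σ(x_i·y_{i+1} − x_{i+1}·y_i):
  i=1: -2.2824·0.0043 − -4.5628·2.4756 = +11.2858 (running +11.2858)
  i=2: -4.5628·-2.6677 − -1.0475·0.0043 = +12.1769 (running +23.4627)
  i=3: -1.0475·-0.9665 − 2.7613·-2.6677 = +8.3788 (running +31.8415)
  i=4: 2.7613·2.4756 − -2.2824·-0.9665 = +4.6298 (running +36.4713)
Area = |Σ|/2 = |36.4713|/2 = 18.2356

Area at t=0.298: 18.2356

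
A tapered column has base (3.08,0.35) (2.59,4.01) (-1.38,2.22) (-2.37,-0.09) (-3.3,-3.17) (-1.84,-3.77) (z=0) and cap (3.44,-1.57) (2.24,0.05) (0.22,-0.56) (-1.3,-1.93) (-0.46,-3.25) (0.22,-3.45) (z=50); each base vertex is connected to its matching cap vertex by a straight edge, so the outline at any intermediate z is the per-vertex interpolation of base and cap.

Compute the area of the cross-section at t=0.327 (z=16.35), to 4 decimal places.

Area at t=0.327: 20.0037

Cross-section at t=0.327: each vertex is (1-t)·p0[i] + t·p1[i].
  v1: (1-0.327)·(3.08,0.35) + 0.327·(3.44,-1.57) = (3.1977,-0.2778)
  v2: (1-0.327)·(2.59,4.01) + 0.327·(2.24,0.05) = (2.4756,2.7151)
  v3: (1-0.327)·(-1.38,2.22) + 0.327·(0.22,-0.56) = (-0.8568,1.3109)
  v4: (1-0.327)·(-2.37,-0.09) + 0.327·(-1.3,-1.93) = (-2.0201,-0.6917)
  v5: (1-0.327)·(-3.3,-3.17) + 0.327·(-0.46,-3.25) = (-2.3713,-3.1962)
  v6: (1-0.327)·(-1.84,-3.77) + 0.327·(0.22,-3.45) = (-1.1664,-3.6654)
Shoelace sum Σ(x_i·y_{i+1} − x_{i+1}·y_i):
  i=1: 3.1977·2.7151 − 2.4756·-0.2778 = +9.3699 (running +9.3699)
  i=2: 2.4756·1.3109 − -0.8568·2.7151 = +5.5716 (running +14.9415)
  i=3: -0.8568·-0.6917 − -2.0201·1.3109 = +3.2409 (running +18.1823)
  i=4: -2.0201·-3.1962 − -2.3713·-0.6917 = +4.8164 (running +22.9987)
  i=5: -2.3713·-3.6654 − -1.1664·-3.1962 = +4.9638 (running +27.9625)
  i=6: -1.1664·-0.2778 − 3.1977·-3.6654 = +12.0449 (running +40.0074)
Area = |Σ|/2 = |40.0074|/2 = 20.0037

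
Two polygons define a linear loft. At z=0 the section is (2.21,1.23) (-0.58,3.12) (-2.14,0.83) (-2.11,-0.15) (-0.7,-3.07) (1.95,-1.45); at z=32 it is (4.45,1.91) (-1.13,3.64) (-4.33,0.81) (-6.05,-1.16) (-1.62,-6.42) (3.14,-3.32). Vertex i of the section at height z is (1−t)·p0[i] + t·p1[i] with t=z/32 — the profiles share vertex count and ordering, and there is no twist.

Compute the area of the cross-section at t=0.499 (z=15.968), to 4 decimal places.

Area at t=0.499: 36.7920

Cross-section at t=0.499: each vertex is (1-t)·p0[i] + t·p1[i].
  v1: (1-0.499)·(2.21,1.23) + 0.499·(4.45,1.91) = (3.3278,1.5693)
  v2: (1-0.499)·(-0.58,3.12) + 0.499·(-1.13,3.64) = (-0.8544,3.3795)
  v3: (1-0.499)·(-2.14,0.83) + 0.499·(-4.33,0.81) = (-3.2328,0.8200)
  v4: (1-0.499)·(-2.11,-0.15) + 0.499·(-6.05,-1.16) = (-4.0761,-0.6540)
  v5: (1-0.499)·(-0.7,-3.07) + 0.499·(-1.62,-6.42) = (-1.1591,-4.7416)
  v6: (1-0.499)·(1.95,-1.45) + 0.499·(3.14,-3.32) = (2.5438,-2.3831)
Shoelace sum Σ(x_i·y_{i+1} − x_{i+1}·y_i):
  i=1: 3.3278·3.3795 − -0.8544·1.5693 = +12.5870 (running +12.5870)
  i=2: -0.8544·0.8200 − -3.2328·3.3795 = +10.2246 (running +22.8116)
  i=3: -3.2328·-0.6540 − -4.0761·0.8200 = +5.4567 (running +28.2682)
  i=4: -4.0761·-4.7416 − -1.1591·-0.6540 = +18.5692 (running +46.8375)
  i=5: -1.1591·-2.3831 − 2.5438·-4.7416 = +14.8241 (running +61.6615)
  i=6: 2.5438·1.5693 − 3.3278·-2.3831 = +11.9225 (running +73.5841)
Area = |Σ|/2 = |73.5841|/2 = 36.7920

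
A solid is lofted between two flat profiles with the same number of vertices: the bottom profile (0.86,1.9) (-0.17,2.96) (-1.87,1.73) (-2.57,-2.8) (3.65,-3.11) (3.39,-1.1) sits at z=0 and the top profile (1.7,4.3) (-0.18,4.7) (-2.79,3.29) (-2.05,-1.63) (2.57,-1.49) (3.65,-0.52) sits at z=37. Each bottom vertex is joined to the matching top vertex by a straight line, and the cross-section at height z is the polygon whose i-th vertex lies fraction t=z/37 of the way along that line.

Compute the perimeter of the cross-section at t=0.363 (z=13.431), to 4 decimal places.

Perimeter at t=0.363: 20.2761

Cross-section at t=0.363: each vertex is (1-t)·p0[i] + t·p1[i].
  v1: (1-0.363)·(0.86,1.9) + 0.363·(1.7,4.3) = (1.1649,2.7712)
  v2: (1-0.363)·(-0.17,2.96) + 0.363·(-0.18,4.7) = (-0.1736,3.5916)
  v3: (1-0.363)·(-1.87,1.73) + 0.363·(-2.79,3.29) = (-2.2040,2.2963)
  v4: (1-0.363)·(-2.57,-2.8) + 0.363·(-2.05,-1.63) = (-2.3812,-2.3753)
  v5: (1-0.363)·(3.65,-3.11) + 0.363·(2.57,-1.49) = (3.2580,-2.5219)
  v6: (1-0.363)·(3.39,-1.1) + 0.363·(3.65,-0.52) = (3.4844,-0.8895)
Perimeter = Σ |v_{i+1} − v_i|:
  edge 1→2: √(-1.3385² + 0.8204²) = 1.5700 (running 1.5700)
  edge 2→3: √(-2.0303² + -1.2953²) = 2.4083 (running 3.9783)
  edge 3→4: √(-0.1773² + -4.6716²) = 4.6749 (running 8.6533)
  edge 4→5: √(5.6392² + -0.1467²) = 5.6411 (running 14.2944)
  edge 5→6: √(0.2264² + 1.6325²) = 1.6481 (running 15.9425)
  edge 6→1: √(-2.3195² + 3.6607²) = 4.3336 (running 20.2761)
Perimeter = 20.2761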